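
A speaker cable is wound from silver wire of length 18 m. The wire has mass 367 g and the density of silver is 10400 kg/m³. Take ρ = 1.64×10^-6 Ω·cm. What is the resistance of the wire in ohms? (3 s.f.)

0.151 Ω

ρ = 1.64×10^-6 Ω·cm = 1.64×10^-8 Ω·m
A = m/(density·L) = 0.367/(10400×18) = 1.9605e-06 m²
R = ρL/A = (1.64×10^-8)(18)/(1.9605e-06) = 0.151 Ω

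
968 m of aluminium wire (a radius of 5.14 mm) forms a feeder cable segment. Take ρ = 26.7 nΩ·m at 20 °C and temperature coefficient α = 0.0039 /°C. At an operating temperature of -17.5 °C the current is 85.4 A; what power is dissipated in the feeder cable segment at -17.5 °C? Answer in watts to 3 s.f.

1940 W

ρ = 26.7 nΩ·m = 2.67×10^-8 Ω·m
A = πr² = π(5.1400e-03 m)² = 8.300e-05 m²
R₍20₎ = ρL/A = (2.67×10^-8)(968)/(8.300e-05) = 0.3114 Ω
R₍-17.5₎ = R₍20₎(1 + αΔT) = 0.3114 × (1 + 0.0039×-37.5) = 0.2659 Ω
P = I²R = (85.4)² × 0.2659 = 1940 W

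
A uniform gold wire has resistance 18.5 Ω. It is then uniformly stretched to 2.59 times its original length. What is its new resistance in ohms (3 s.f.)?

Volume constant ⇒ A' = A/k with k = 2.59. R' = ρ(kL)/(A/k) = k²R.
R' = 6.708 × 18.5 = 124 Ω

124 Ω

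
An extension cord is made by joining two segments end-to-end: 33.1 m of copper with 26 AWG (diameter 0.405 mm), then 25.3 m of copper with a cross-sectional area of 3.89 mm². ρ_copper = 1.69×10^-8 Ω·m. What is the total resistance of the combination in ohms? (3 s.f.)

4.45 Ω

Segment 1: A = π(0.405/2 mm)² = π(2.0250e-04 m)² = 1.288e-07 m²
R₁ = ρL/A = (1.69×10^-8)(33.1)/(1.288e-07) = 4.342 Ω
Segment 2: A = 3.89 mm² = 3.890e-06 m²
R₂ = (1.69×10^-8)(25.3)/(3.890e-06) = 0.1099 Ω
R = R₁ + R₂ = 4.45 Ω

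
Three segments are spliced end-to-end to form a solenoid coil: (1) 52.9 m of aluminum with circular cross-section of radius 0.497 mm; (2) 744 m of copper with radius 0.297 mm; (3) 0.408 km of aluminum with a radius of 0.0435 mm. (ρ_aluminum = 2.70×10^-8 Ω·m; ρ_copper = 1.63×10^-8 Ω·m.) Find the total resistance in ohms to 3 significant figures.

Seg 1: A = πr² = π(4.9700e-04 m)² = 7.760e-07 m²
R_1 = (2.70×10^-8)(52.9)/(7.760e-07) = 1.841 Ω
Seg 2: A = πr² = π(2.9700e-04 m)² = 2.771e-07 m²
R_2 = (1.63×10^-8)(744)/(2.771e-07) = 43.76 Ω
Seg 3: A = πr² = π(4.3500e-05 m)² = 5.945e-09 m²
R_3 = (2.70×10^-8)(408)/(5.945e-09) = 1853 Ω
R_total = R_1 + R_2 + R_3 = 1900 Ω

1900 Ω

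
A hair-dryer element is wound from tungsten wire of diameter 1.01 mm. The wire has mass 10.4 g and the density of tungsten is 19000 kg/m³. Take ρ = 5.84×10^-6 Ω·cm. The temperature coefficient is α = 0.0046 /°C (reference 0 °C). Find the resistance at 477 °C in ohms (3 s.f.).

0.159 Ω

ρ = 5.84×10^-6 Ω·cm = 5.84×10^-8 Ω·m
A = π(d/2)² = π(5.0500e-04 m)² = 8.0118e-07 m²
L = m/(density·A) = 0.0104/(19000×8.0118e-07) = 0.6832 m
R = ρL/A = (5.84×10^-8)(0.6832)/(8.0118e-07) = 0.0498 Ω
R(477 °C) = 0.0498 × (1 + 0.0046×477) = 0.159 Ω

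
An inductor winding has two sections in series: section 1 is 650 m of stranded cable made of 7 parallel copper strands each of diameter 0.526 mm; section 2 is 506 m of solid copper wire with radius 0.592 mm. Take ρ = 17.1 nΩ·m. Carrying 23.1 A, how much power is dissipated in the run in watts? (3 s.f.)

8090 W

ρ = 17.1 nΩ·m = 1.71×10^-8 Ω·m
Section 1: A_strand = π(2.6300e-04)² = 2.173e-07 m²; R₁ = ρL/(N·A_s) = (1.71×10^-8)(650)/(7×2.173e-07) = 7.307 Ω
Section 2: A = πr² = π(5.9200e-04 m)² = 1.101e-06 m²
R₂ = (1.71×10^-8)(506)/(1.101e-06) = 7.859 Ω
R = R₁ + R₂ = 15.17 Ω
P = I²R = (23.1)² × 15.17 = 8090 W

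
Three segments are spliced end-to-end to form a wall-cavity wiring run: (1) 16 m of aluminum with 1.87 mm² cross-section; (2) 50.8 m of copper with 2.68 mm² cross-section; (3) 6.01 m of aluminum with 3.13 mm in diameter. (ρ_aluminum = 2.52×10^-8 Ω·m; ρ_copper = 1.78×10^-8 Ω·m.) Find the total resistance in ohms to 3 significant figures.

0.573 Ω

Seg 1: A = 1.87 mm² = 1.870e-06 m²
R_1 = (2.52×10^-8)(16)/(1.870e-06) = 0.2156 Ω
Seg 2: A = 2.68 mm² = 2.680e-06 m²
R_2 = (1.78×10^-8)(50.8)/(2.680e-06) = 0.3374 Ω
Seg 3: A = π(d/2)² = π(1.5650e-03 m)² = 7.694e-06 m²
R_3 = (2.52×10^-8)(6.01)/(7.694e-06) = 0.01968 Ω
R_total = R_1 + R_2 + R_3 = 0.573 Ω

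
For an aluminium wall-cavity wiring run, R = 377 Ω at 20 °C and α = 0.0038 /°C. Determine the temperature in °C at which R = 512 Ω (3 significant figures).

114 °C

R = R₀(1 + α(T − T₀)) ⇒ T = T₀ + (R/R₀ − 1)/α
T = 20 + (512/377 − 1)/0.0038 = 20 + (0.3581)/0.0038 = 114 °C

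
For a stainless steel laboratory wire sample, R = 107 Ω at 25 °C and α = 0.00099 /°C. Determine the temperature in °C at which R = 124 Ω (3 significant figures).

185 °C

R = R₀(1 + α(T − T₀)) ⇒ T = T₀ + (R/R₀ − 1)/α
T = 25 + (124/107 − 1)/0.00099 = 25 + (0.1589)/0.00099 = 185 °C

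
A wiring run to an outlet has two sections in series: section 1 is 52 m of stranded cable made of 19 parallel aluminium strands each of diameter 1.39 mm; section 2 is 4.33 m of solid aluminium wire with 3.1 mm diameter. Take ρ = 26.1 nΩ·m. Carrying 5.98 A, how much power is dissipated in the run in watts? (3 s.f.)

2.22 W

ρ = 26.1 nΩ·m = 2.61×10^-8 Ω·m
Section 1: A_strand = π(6.9500e-04)² = 1.517e-06 m²; R₁ = ρL/(N·A_s) = (2.61×10^-8)(52)/(19×1.517e-06) = 0.04707 Ω
Section 2: A = π(d/2)² = π(1.5500e-03 m)² = 7.548e-06 m²
R₂ = (2.61×10^-8)(4.33)/(7.548e-06) = 0.01497 Ω
R = R₁ + R₂ = 0.06205 Ω
P = I²R = (5.98)² × 0.06205 = 2.22 W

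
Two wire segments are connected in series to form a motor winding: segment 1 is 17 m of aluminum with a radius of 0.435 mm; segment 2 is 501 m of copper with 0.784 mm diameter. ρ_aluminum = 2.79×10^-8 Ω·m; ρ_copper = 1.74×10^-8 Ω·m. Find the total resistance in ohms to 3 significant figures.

18.9 Ω

Segment 1: A = πr² = π(4.3500e-04 m)² = 5.945e-07 m²
R₁ = ρL/A = (2.79×10^-8)(17)/(5.945e-07) = 0.7979 Ω
Segment 2: A = π(d/2)² = π(3.9200e-04 m)² = 4.827e-07 m²
R₂ = (1.74×10^-8)(501)/(4.827e-07) = 18.06 Ω
R = R₁ + R₂ = 18.9 Ω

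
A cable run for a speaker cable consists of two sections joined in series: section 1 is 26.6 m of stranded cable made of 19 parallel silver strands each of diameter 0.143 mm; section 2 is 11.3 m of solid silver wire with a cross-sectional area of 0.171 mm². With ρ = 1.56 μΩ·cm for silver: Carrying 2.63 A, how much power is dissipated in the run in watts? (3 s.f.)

ρ = 1.56 μΩ·cm = 1.56×10^-8 Ω·m
Section 1: A_strand = π(7.1500e-05)² = 1.606e-08 m²; R₁ = ρL/(N·A_s) = (1.56×10^-8)(26.6)/(19×1.606e-08) = 1.36 Ω
Section 2: A = 0.171 mm² = 1.710e-07 m²
R₂ = (1.56×10^-8)(11.3)/(1.710e-07) = 1.031 Ω
R = R₁ + R₂ = 2.391 Ω
P = I²R = (2.63)² × 2.391 = 16.5 W

16.5 W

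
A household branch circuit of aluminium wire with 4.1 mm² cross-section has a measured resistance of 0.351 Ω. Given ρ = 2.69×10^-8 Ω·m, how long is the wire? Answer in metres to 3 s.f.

A = 4.1 mm² = 4.100e-06 m²
L = RA/ρ = (0.351)(4.100e-06)/(2.69×10^-8) = 53.5 m

53.5 m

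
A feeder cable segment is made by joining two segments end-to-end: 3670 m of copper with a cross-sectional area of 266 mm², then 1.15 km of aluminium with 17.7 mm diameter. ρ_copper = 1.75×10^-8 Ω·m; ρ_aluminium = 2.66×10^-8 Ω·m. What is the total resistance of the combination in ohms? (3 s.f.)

0.366 Ω

Segment 1: A = 266 mm² = 2.660e-04 m²
R₁ = ρL/A = (1.75×10^-8)(3670)/(2.660e-04) = 0.2414 Ω
Segment 2: A = π(d/2)² = π(8.8500e-03 m)² = 2.461e-04 m²
R₂ = (2.66×10^-8)(1150)/(2.461e-04) = 0.1243 Ω
R = R₁ + R₂ = 0.366 Ω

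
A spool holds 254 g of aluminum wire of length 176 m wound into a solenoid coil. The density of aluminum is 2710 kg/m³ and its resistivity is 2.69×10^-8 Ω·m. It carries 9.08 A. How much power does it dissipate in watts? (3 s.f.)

A = m/(density·L) = 0.254/(2710×176) = 5.3254e-07 m²
R = ρL/A = (2.69×10^-8)(176)/(5.3254e-07) = 8.89 Ω
P = I²R = (9.08)² × 8.89 = 733 W

733 W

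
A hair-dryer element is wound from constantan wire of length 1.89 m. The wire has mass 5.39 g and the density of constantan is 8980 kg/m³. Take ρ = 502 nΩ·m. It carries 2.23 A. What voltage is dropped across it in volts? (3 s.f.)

ρ = 502 nΩ·m = 5.02×10^-7 Ω·m
A = m/(density·L) = 0.00539/(8980×1.89) = 3.1758e-07 m²
R = ρL/A = (5.02×10^-7)(1.89)/(3.1758e-07) = 2.988 Ω
V = IR = 2.23 × 2.988 = 6.66 V

6.66 V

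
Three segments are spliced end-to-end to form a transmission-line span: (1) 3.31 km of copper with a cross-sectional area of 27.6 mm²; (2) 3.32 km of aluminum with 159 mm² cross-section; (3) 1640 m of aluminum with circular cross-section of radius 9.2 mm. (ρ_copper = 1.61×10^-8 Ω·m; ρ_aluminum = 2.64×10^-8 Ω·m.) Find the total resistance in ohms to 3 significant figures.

2.64 Ω

Seg 1: A = 27.6 mm² = 2.760e-05 m²
R_1 = (1.61×10^-8)(3310)/(2.760e-05) = 1.931 Ω
Seg 2: A = 159 mm² = 1.590e-04 m²
R_2 = (2.64×10^-8)(3320)/(1.590e-04) = 0.5512 Ω
Seg 3: A = πr² = π(9.2000e-03 m)² = 2.659e-04 m²
R_3 = (2.64×10^-8)(1640)/(2.659e-04) = 0.1628 Ω
R_total = R_1 + R_2 + R_3 = 2.64 Ω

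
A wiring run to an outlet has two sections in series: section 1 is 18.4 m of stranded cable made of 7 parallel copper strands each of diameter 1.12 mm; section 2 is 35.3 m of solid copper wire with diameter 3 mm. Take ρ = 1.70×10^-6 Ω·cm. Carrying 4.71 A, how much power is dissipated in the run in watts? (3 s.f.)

ρ = 1.70×10^-6 Ω·cm = 1.70×10^-8 Ω·m
Section 1: A_strand = π(5.6000e-04)² = 9.852e-07 m²; R₁ = ρL/(N·A_s) = (1.70×10^-8)(18.4)/(7×9.852e-07) = 0.04536 Ω
Section 2: A = π(d/2)² = π(1.5000e-03 m)² = 7.069e-06 m²
R₂ = (1.70×10^-8)(35.3)/(7.069e-06) = 0.0849 Ω
R = R₁ + R₂ = 0.1303 Ω
P = I²R = (4.71)² × 0.1303 = 2.89 W

2.89 W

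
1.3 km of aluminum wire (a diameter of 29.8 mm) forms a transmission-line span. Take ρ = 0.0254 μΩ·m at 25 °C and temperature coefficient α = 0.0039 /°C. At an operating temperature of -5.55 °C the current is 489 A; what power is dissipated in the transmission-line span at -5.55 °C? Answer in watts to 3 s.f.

9970 W

ρ = 0.0254 μΩ·m = 2.54×10^-8 Ω·m
A = π(d/2)² = π(1.4900e-02 m)² = 6.975e-04 m²
R₍25₎ = ρL/A = (2.54×10^-8)(1300)/(6.975e-04) = 0.04734 Ω
R₍-5.55₎ = R₍25₎(1 + αΔT) = 0.04734 × (1 + 0.0039×-30.6) = 0.0417 Ω
P = I²R = (489)² × 0.0417 = 9970 W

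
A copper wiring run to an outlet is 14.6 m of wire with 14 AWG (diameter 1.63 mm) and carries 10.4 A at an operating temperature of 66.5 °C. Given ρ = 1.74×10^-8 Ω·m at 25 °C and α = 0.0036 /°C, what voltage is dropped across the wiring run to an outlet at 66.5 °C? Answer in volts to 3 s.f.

A = π(1.63/2 mm)² = π(8.1500e-04 m)² = 2.087e-06 m²
R₍25₎ = ρL/A = (1.74×10^-8)(14.6)/(2.087e-06) = 0.1217 Ω
R₍66.5₎ = R₍25₎(1 + αΔT) = 0.1217 × (1 + 0.0036×41.5) = 0.1399 Ω
V = IR = 10.4 × 0.1399 = 1.46 V

1.46 V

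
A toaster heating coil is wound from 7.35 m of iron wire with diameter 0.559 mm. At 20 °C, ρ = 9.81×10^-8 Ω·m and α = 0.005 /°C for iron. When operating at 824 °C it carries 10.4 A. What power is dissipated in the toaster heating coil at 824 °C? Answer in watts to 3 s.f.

1600 W

A = π(d/2)² = π(2.7950e-04 m)² = 2.454e-07 m²
R₍20₎ = ρL/A = (9.81×10^-8)(7.35)/(2.454e-07) = 2.938 Ω
R₍824₎ = R₍20₎(1 + αΔT) = 2.938 × (1 + 0.005×804) = 14.75 Ω
P = I²R = (10.4)² × 14.75 = 1600 W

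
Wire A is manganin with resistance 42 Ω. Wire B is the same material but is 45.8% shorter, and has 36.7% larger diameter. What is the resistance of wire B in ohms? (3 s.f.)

R ∝ L/d², so R_B/R_A = (1 − 45.8/100) × (1 + 36.7/100)⁻²
= 0.542 × 0.5351 = 0.29
R_B = 0.29 × 42 = 12.2 Ω

12.2 Ω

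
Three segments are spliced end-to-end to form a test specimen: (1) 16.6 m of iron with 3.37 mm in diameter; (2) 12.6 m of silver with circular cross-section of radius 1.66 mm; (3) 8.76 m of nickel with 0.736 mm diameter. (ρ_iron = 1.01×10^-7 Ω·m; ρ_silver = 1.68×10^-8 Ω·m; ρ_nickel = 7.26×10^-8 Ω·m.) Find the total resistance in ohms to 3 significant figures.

Seg 1: A = π(d/2)² = π(1.6850e-03 m)² = 8.920e-06 m²
R_1 = (1.01×10^-7)(16.6)/(8.920e-06) = 0.188 Ω
Seg 2: A = πr² = π(1.6600e-03 m)² = 8.657e-06 m²
R_2 = (1.68×10^-8)(12.6)/(8.657e-06) = 0.02445 Ω
Seg 3: A = π(d/2)² = π(3.6800e-04 m)² = 4.254e-07 m²
R_3 = (7.26×10^-8)(8.76)/(4.254e-07) = 1.495 Ω
R_total = R_1 + R_2 + R_3 = 1.71 Ω

1.71 Ω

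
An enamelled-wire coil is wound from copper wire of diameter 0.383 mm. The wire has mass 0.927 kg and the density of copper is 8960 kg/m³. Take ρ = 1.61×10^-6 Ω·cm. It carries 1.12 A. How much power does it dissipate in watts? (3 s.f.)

157 W

ρ = 1.61×10^-6 Ω·cm = 1.61×10^-8 Ω·m
A = π(d/2)² = π(1.9150e-04 m)² = 1.1521e-07 m²
L = m/(density·A) = 0.927/(8960×1.1521e-07) = 898 m
R = ρL/A = (1.61×10^-8)(898)/(1.1521e-07) = 125.5 Ω
P = I²R = (1.12)² × 125.5 = 157 W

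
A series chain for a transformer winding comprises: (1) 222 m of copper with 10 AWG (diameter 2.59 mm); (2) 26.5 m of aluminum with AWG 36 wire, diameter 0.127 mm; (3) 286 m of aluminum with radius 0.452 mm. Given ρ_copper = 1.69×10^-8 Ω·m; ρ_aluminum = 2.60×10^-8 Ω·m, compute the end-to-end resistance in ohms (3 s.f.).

66.7 Ω

Seg 1: A = π(2.59/2 mm)² = π(1.2950e-03 m)² = 5.269e-06 m²
R_1 = (1.69×10^-8)(222)/(5.269e-06) = 0.7121 Ω
Seg 2: A = π(0.127/2 mm)² = π(6.3500e-05 m)² = 1.267e-08 m²
R_2 = (2.60×10^-8)(26.5)/(1.267e-08) = 54.39 Ω
Seg 3: A = πr² = π(4.5200e-04 m)² = 6.418e-07 m²
R_3 = (2.60×10^-8)(286)/(6.418e-07) = 11.59 Ω
R_total = R_1 + R_2 + R_3 = 66.7 Ω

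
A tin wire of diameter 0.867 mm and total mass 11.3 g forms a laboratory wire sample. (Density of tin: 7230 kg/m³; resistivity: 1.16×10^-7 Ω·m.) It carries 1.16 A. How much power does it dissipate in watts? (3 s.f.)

A = π(d/2)² = π(4.3350e-04 m)² = 5.9038e-07 m²
L = m/(density·A) = 0.0113/(7230×5.9038e-07) = 2.647 m
R = ρL/A = (1.16×10^-7)(2.647)/(5.9038e-07) = 0.5202 Ω
P = I²R = (1.16)² × 0.5202 = 0.700 W

0.700 W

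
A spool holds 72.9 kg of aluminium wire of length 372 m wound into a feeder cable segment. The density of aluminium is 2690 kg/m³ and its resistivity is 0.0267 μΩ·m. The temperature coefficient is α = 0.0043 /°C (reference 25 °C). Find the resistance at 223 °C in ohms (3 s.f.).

ρ = 0.0267 μΩ·m = 2.67×10^-8 Ω·m
A = m/(density·L) = 72.9/(2690×372) = 7.2850e-05 m²
R = ρL/A = (2.67×10^-8)(372)/(7.2850e-05) = 0.1363 Ω
R(223 °C) = 0.1363 × (1 + 0.0043×198) = 0.252 Ω

0.252 Ω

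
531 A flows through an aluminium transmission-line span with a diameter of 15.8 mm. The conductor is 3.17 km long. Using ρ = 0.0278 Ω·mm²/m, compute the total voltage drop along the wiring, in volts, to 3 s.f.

239 V

ρ = 0.0278 Ω·mm²/m = 2.78×10^-8 Ω·m
A = π(d/2)² = π(7.9000e-03 m)² = 1.961e-04 m²
R = ρL/A = (2.78×10^-8)(3170)/(1.961e-04) = 0.4495 Ω
V = IR = 531 × 0.4495 = 239 V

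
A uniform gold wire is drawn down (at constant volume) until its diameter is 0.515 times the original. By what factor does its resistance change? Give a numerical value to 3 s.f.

14.2

Volume constant ⇒ L' = L/r² with r = 0.515. R' = ρL'/A' = ρ(L/r²)/(πr²d₀²/4) = R/r⁴.
Factor = 14.2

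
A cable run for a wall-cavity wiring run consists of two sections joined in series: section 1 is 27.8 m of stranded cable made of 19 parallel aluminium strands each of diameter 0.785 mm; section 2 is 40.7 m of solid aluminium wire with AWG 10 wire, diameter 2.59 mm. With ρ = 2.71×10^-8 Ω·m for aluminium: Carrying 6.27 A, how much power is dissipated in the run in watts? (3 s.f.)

11.5 W

Section 1: A_strand = π(3.9250e-04)² = 4.840e-07 m²; R₁ = ρL/(N·A_s) = (2.71×10^-8)(27.8)/(19×4.840e-07) = 0.08193 Ω
Section 2: A = π(2.59/2 mm)² = π(1.2950e-03 m)² = 5.269e-06 m²
R₂ = (2.71×10^-8)(40.7)/(5.269e-06) = 0.2094 Ω
R = R₁ + R₂ = 0.2913 Ω
P = I²R = (6.27)² × 0.2913 = 11.5 W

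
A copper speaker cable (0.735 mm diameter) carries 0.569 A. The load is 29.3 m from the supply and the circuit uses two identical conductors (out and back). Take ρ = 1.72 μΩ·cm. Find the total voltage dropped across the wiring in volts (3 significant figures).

ρ = 1.72 μΩ·cm = 1.72×10^-8 Ω·m
A = π(d/2)² = π(3.6750e-04 m)² = 4.243e-07 m²
Total conductor length (both ways) L = 2 × 29.3 = 58.6 m
R = ρL/A = (1.72×10^-8)(58.6)/(4.243e-07) = 2.376 Ω
V = IR = 0.569 × 2.376 = 1.35 V

1.35 V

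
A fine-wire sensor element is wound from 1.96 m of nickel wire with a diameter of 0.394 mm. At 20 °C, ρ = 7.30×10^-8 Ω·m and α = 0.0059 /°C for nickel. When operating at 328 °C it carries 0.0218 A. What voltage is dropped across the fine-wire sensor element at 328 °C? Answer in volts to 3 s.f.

0.0721 V

A = π(d/2)² = π(1.9700e-04 m)² = 1.219e-07 m²
R₍20₎ = ρL/A = (7.30×10^-8)(1.96)/(1.219e-07) = 1.174 Ω
R₍328₎ = R₍20₎(1 + αΔT) = 1.174 × (1 + 0.0059×308) = 3.306 Ω
V = IR = 0.0218 × 3.306 = 0.0721 V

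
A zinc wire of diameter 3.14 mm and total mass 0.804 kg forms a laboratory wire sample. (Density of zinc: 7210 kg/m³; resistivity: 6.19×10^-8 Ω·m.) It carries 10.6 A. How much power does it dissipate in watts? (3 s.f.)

A = π(d/2)² = π(1.5700e-03 m)² = 7.7437e-06 m²
L = m/(density·A) = 0.804/(7210×7.7437e-06) = 14.4 m
R = ρL/A = (6.19×10^-8)(14.4)/(7.7437e-06) = 0.1151 Ω
P = I²R = (10.6)² × 0.1151 = 12.9 W

12.9 W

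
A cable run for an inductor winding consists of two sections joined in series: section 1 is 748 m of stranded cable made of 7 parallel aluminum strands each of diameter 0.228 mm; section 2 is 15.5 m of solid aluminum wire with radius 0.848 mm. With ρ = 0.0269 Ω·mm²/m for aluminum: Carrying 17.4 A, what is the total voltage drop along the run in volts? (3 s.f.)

ρ = 0.0269 Ω·mm²/m = 2.69×10^-8 Ω·m
Section 1: A_strand = π(1.1400e-04)² = 4.083e-08 m²; R₁ = ρL/(N·A_s) = (2.69×10^-8)(748)/(7×4.083e-08) = 70.4 Ω
Section 2: A = πr² = π(8.4800e-04 m)² = 2.259e-06 m²
R₂ = (2.69×10^-8)(15.5)/(2.259e-06) = 0.1846 Ω
R = R₁ + R₂ = 70.59 Ω
V = IR = 17.4 × 70.59 = 1230 V

1230 V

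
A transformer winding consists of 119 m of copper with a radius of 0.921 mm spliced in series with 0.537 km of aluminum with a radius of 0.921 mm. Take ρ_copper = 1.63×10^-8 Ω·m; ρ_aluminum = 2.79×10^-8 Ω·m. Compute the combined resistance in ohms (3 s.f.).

Segment 1: A = πr² = π(9.2100e-04 m)² = 2.665e-06 m²
R₁ = ρL/A = (1.63×10^-8)(119)/(2.665e-06) = 0.7279 Ω
R₂ = (2.79×10^-8)(537)/(2.665e-06) = 5.622 Ω
R = R₁ + R₂ = 6.35 Ω

6.35 Ω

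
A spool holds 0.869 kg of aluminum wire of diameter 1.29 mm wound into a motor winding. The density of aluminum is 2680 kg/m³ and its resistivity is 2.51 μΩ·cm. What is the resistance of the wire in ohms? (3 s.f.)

4.76 Ω

ρ = 2.51 μΩ·cm = 2.51×10^-8 Ω·m
A = π(d/2)² = π(6.4500e-04 m)² = 1.3070e-06 m²
L = m/(density·A) = 0.869/(2680×1.3070e-06) = 248.1 m
R = ρL/A = (2.51×10^-8)(248.1)/(1.3070e-06) = 4.76 Ω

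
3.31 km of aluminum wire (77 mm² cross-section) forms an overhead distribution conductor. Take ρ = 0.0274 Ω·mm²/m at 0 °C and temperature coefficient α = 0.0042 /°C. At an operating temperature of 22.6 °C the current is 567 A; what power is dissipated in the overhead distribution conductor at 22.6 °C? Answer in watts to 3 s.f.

4.15×10^5 W

ρ = 0.0274 Ω·mm²/m = 2.74×10^-8 Ω·m
A = 77 mm² = 7.700e-05 m²
R₍0₎ = ρL/A = (2.74×10^-8)(3310)/(7.700e-05) = 1.178 Ω
R₍22.6₎ = R₍0₎(1 + αΔT) = 1.178 × (1 + 0.0042×22.6) = 1.29 Ω
P = I²R = (567)² × 1.29 = 4.15×10^5 W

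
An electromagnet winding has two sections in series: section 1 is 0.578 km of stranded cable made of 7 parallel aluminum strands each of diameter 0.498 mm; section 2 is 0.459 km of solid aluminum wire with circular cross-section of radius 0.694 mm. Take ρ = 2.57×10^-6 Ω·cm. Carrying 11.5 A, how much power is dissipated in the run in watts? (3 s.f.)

2470 W

ρ = 2.57×10^-6 Ω·cm = 2.57×10^-8 Ω·m
Section 1: A_strand = π(2.4900e-04)² = 1.948e-07 m²; R₁ = ρL/(N·A_s) = (2.57×10^-8)(578)/(7×1.948e-07) = 10.89 Ω
Section 2: A = πr² = π(6.9400e-04 m)² = 1.513e-06 m²
R₂ = (2.57×10^-8)(459)/(1.513e-06) = 7.796 Ω
R = R₁ + R₂ = 18.69 Ω
P = I²R = (11.5)² × 18.69 = 2470 W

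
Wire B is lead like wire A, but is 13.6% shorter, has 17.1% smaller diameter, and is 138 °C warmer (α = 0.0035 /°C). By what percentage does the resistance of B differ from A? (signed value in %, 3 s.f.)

R ∝ ρL/d² with ρ ∝ (1+αΔT), so R_B/R_A = (1 − 13.6/100) × (1 − 17.1/100)⁻² × (1 + 0.0035×138)
= 0.864 × 1.455 × 1.483 = 1.864
(R_B − R_A)/R_A = 1.864 − 1 = 86.4%

86.4%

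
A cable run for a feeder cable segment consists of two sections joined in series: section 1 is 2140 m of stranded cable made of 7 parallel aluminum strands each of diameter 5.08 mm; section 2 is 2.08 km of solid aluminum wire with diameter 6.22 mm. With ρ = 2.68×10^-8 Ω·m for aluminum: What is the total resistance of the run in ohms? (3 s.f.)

2.24 Ω

Section 1: A_strand = π(2.5400e-03)² = 2.027e-05 m²; R₁ = ρL/(N·A_s) = (2.68×10^-8)(2140)/(7×2.027e-05) = 0.4042 Ω
Section 2: A = π(d/2)² = π(3.1100e-03 m)² = 3.039e-05 m²
R₂ = (2.68×10^-8)(2080)/(3.039e-05) = 1.835 Ω
R = R₁ + R₂ = 2.24 Ω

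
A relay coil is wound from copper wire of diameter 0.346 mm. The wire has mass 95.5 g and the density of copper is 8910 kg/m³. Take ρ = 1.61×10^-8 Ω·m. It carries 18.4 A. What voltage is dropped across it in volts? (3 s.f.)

359 V

A = π(d/2)² = π(1.7300e-04 m)² = 9.4025e-08 m²
L = m/(density·A) = 0.0955/(8910×9.4025e-08) = 114 m
R = ρL/A = (1.61×10^-8)(114)/(9.4025e-08) = 19.52 Ω
V = IR = 18.4 × 19.52 = 359 V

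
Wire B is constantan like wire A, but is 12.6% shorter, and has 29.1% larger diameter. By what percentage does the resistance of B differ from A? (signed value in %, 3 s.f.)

R ∝ L/d², so R_B/R_A = (1 − 12.6/100) × (1 + 29.1/100)⁻²
= 0.874 × 0.6 = 0.5244
(R_B − R_A)/R_A = 0.5244 − 1 = -47.6%

-47.6%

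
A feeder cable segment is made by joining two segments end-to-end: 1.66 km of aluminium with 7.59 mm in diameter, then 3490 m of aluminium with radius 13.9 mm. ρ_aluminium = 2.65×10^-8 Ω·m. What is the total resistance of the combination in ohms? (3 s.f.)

Segment 1: A = π(d/2)² = π(3.7950e-03 m)² = 4.525e-05 m²
R₁ = ρL/A = (2.65×10^-8)(1660)/(4.525e-05) = 0.9723 Ω
Segment 2: A = πr² = π(1.3900e-02 m)² = 6.070e-04 m²
R₂ = (2.65×10^-8)(3490)/(6.070e-04) = 0.1524 Ω
R = R₁ + R₂ = 1.12 Ω

1.12 Ω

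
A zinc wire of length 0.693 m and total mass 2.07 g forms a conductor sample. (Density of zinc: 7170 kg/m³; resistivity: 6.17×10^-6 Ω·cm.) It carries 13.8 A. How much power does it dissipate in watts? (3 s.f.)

ρ = 6.17×10^-6 Ω·cm = 6.17×10^-8 Ω·m
A = m/(density·L) = 0.00207/(7170×0.693) = 4.1660e-07 m²
R = ρL/A = (6.17×10^-8)(0.693)/(4.1660e-07) = 0.1026 Ω
P = I²R = (13.8)² × 0.1026 = 19.5 W

19.5 W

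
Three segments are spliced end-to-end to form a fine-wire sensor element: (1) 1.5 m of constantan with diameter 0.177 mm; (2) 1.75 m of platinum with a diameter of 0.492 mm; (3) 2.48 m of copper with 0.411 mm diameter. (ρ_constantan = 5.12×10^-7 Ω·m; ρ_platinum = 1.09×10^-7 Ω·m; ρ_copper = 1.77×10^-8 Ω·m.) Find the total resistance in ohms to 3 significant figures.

32.5 Ω

Seg 1: A = π(d/2)² = π(8.8500e-05 m)² = 2.461e-08 m²
R_1 = (5.12×10^-7)(1.5)/(2.461e-08) = 31.21 Ω
Seg 2: A = π(d/2)² = π(2.4600e-04 m)² = 1.901e-07 m²
R_2 = (1.09×10^-7)(1.75)/(1.901e-07) = 1.003 Ω
Seg 3: A = π(d/2)² = π(2.0550e-04 m)² = 1.327e-07 m²
R_3 = (1.77×10^-8)(2.48)/(1.327e-07) = 0.3309 Ω
R_total = R_1 + R_2 + R_3 = 32.5 Ω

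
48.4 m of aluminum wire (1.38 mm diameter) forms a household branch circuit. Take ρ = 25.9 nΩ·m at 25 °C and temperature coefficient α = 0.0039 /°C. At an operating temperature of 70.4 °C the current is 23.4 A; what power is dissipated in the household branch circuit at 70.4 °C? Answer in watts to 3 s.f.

540 W

ρ = 25.9 nΩ·m = 2.59×10^-8 Ω·m
A = π(d/2)² = π(6.9000e-04 m)² = 1.496e-06 m²
R₍25₎ = ρL/A = (2.59×10^-8)(48.4)/(1.496e-06) = 0.8381 Ω
R₍70.4₎ = R₍25₎(1 + αΔT) = 0.8381 × (1 + 0.0039×45.4) = 0.9865 Ω
P = I²R = (23.4)² × 0.9865 = 540 W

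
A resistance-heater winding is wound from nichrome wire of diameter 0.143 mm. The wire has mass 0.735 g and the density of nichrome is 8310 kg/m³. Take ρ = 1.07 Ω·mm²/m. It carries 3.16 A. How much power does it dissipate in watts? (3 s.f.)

3660 W

ρ = 1.07 Ω·mm²/m = 1.07×10^-6 Ω·m
A = π(d/2)² = π(7.1500e-05 m)² = 1.6061e-08 m²
L = m/(density·A) = 7.350×10^-4/(8310×1.6061e-08) = 5.507 m
R = ρL/A = (1.07×10^-6)(5.507)/(1.6061e-08) = 366.9 Ω
P = I²R = (3.16)² × 366.9 = 3660 W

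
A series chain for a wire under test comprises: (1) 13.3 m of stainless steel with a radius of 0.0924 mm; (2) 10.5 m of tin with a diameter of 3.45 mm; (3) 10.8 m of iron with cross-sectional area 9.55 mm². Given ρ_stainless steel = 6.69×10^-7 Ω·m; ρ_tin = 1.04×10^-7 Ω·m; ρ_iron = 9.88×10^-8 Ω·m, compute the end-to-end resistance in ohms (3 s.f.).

332 Ω

Seg 1: A = πr² = π(9.2400e-05 m)² = 2.682e-08 m²
R_1 = (6.69×10^-7)(13.3)/(2.682e-08) = 331.7 Ω
Seg 2: A = π(d/2)² = π(1.7250e-03 m)² = 9.348e-06 m²
R_2 = (1.04×10^-7)(10.5)/(9.348e-06) = 0.1168 Ω
Seg 3: A = 9.55 mm² = 9.550e-06 m²
R_3 = (9.88×10^-8)(10.8)/(9.550e-06) = 0.1117 Ω
R_total = R_1 + R_2 + R_3 = 332 Ω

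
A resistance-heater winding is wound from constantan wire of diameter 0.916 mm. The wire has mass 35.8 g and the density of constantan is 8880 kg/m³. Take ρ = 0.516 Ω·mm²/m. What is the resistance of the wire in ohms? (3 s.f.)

ρ = 0.516 Ω·mm²/m = 5.16×10^-7 Ω·m
A = π(d/2)² = π(4.5800e-04 m)² = 6.5899e-07 m²
L = m/(density·A) = 0.0358/(8880×6.5899e-07) = 6.118 m
R = ρL/A = (5.16×10^-7)(6.118)/(6.5899e-07) = 4.79 Ω

4.79 Ω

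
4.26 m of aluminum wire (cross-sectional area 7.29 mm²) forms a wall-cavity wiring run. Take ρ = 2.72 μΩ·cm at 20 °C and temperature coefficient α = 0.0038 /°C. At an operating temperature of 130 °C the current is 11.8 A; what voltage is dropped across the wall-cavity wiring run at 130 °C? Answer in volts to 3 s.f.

ρ = 2.72 μΩ·cm = 2.72×10^-8 Ω·m
A = 7.29 mm² = 7.290e-06 m²
R₍20₎ = ρL/A = (2.72×10^-8)(4.26)/(7.290e-06) = 0.01589 Ω
R₍130₎ = R₍20₎(1 + αΔT) = 0.01589 × (1 + 0.0038×110) = 0.02254 Ω
V = IR = 11.8 × 0.02254 = 0.266 V

0.266 V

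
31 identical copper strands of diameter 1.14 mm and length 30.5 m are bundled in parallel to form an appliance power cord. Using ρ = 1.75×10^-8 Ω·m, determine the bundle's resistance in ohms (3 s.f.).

A_strand = π(5.7000e-04 m)² = 1.021e-06 m²
R_strand = ρL/A = (1.75×10^-8)(30.5)/(1.021e-06) = 0.5229 Ω
R_total = R_strand/N = 0.5229/31 = 0.0169 Ω

0.0169 Ω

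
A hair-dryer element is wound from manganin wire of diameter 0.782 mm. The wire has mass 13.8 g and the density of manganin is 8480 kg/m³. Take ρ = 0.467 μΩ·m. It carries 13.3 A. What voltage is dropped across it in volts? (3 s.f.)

43.8 V

ρ = 0.467 μΩ·m = 4.67×10^-7 Ω·m
A = π(d/2)² = π(3.9100e-04 m)² = 4.8029e-07 m²
L = m/(density·A) = 0.0138/(8480×4.8029e-07) = 3.388 m
R = ρL/A = (4.67×10^-7)(3.388)/(4.8029e-07) = 3.295 Ω
V = IR = 13.3 × 3.295 = 43.8 V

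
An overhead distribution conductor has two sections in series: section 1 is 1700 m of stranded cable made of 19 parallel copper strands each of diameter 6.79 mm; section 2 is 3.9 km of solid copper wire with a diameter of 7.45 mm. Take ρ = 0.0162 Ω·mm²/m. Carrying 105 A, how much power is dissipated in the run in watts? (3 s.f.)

ρ = 0.0162 Ω·mm²/m = 1.62×10^-8 Ω·m
Section 1: A_strand = π(3.3950e-03)² = 3.621e-05 m²; R₁ = ρL/(N·A_s) = (1.62×10^-8)(1700)/(19×3.621e-05) = 0.04003 Ω
Section 2: A = π(d/2)² = π(3.7250e-03 m)² = 4.359e-05 m²
R₂ = (1.62×10^-8)(3900)/(4.359e-05) = 1.449 Ω
R = R₁ + R₂ = 1.489 Ω
P = I²R = (105)² × 1.489 = 16400 W

16400 W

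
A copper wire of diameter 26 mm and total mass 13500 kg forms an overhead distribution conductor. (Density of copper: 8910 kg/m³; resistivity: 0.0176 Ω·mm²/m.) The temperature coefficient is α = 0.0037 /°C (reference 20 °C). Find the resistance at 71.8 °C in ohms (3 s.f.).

0.113 Ω

ρ = 0.0176 Ω·mm²/m = 1.76×10^-8 Ω·m
A = π(d/2)² = π(1.3000e-02 m)² = 5.3093e-04 m²
L = m/(density·A) = 13500/(8910×5.3093e-04) = 2854 m
R = ρL/A = (1.76×10^-8)(2854)/(5.3093e-04) = 0.0946 Ω
R(71.8 °C) = 0.0946 × (1 + 0.0037×51.8) = 0.113 Ω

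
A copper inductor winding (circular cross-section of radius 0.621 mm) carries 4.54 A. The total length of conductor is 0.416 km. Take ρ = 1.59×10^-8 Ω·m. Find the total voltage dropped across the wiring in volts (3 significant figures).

A = πr² = π(6.2100e-04 m)² = 1.212e-06 m²
R = ρL/A = (1.59×10^-8)(416)/(1.212e-06) = 5.46 Ω
V = IR = 4.54 × 5.46 = 24.8 V

24.8 V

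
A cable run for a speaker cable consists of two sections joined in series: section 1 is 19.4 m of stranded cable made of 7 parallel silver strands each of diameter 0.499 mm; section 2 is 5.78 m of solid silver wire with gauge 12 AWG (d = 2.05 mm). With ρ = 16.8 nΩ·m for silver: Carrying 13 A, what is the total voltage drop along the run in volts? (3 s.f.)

3.48 V

ρ = 16.8 nΩ·m = 1.68×10^-8 Ω·m
Section 1: A_strand = π(2.4950e-04)² = 1.956e-07 m²; R₁ = ρL/(N·A_s) = (1.68×10^-8)(19.4)/(7×1.956e-07) = 0.2381 Ω
Section 2: A = π(2.05/2 mm)² = π(1.0250e-03 m)² = 3.301e-06 m²
R₂ = (1.68×10^-8)(5.78)/(3.301e-06) = 0.02942 Ω
R = R₁ + R₂ = 0.2675 Ω
V = IR = 13 × 0.2675 = 3.48 V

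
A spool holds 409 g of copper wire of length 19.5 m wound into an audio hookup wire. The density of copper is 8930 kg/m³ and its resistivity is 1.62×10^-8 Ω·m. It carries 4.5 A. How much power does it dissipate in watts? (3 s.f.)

A = m/(density·L) = 0.409/(8930×19.5) = 2.3488e-06 m²
R = ρL/A = (1.62×10^-8)(19.5)/(2.3488e-06) = 0.1345 Ω
P = I²R = (4.5)² × 0.1345 = 2.72 W

2.72 W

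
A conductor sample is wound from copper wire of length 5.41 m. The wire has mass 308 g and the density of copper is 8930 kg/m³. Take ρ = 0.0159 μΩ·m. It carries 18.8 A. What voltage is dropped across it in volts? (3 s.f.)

0.254 V

ρ = 0.0159 μΩ·m = 1.59×10^-8 Ω·m
A = m/(density·L) = 0.308/(8930×5.41) = 6.3753e-06 m²
R = ρL/A = (1.59×10^-8)(5.41)/(6.3753e-06) = 0.01349 Ω
V = IR = 18.8 × 0.01349 = 0.254 V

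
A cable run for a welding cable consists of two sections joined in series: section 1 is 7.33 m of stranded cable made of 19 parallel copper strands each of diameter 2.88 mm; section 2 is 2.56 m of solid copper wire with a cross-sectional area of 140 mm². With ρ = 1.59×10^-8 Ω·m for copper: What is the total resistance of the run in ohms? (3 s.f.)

Section 1: A_strand = π(1.4400e-03)² = 6.514e-06 m²; R₁ = ρL/(N·A_s) = (1.59×10^-8)(7.33)/(19×6.514e-06) = 9.416×10^-4 Ω
Section 2: A = 140 mm² = 1.400e-04 m²
R₂ = (1.59×10^-8)(2.56)/(1.400e-04) = 2.907×10^-4 Ω
R = R₁ + R₂ = 0.00123 Ω

0.00123 Ω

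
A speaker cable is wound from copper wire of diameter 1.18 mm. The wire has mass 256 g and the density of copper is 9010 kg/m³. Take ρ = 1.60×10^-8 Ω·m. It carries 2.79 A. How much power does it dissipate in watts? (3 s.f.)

2.96 W

A = π(d/2)² = π(5.9000e-04 m)² = 1.0936e-06 m²
L = m/(density·A) = 0.256/(9010×1.0936e-06) = 25.98 m
R = ρL/A = (1.60×10^-8)(25.98)/(1.0936e-06) = 0.3801 Ω
P = I²R = (2.79)² × 0.3801 = 2.96 W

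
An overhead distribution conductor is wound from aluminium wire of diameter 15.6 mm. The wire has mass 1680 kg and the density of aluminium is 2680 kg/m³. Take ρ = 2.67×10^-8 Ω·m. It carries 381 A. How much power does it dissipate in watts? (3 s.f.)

A = π(d/2)² = π(7.8000e-03 m)² = 1.9113e-04 m²
L = m/(density·A) = 1680/(2680×1.9113e-04) = 3280 m
R = ρL/A = (2.67×10^-8)(3280)/(1.9113e-04) = 0.4581 Ω
P = I²R = (381)² × 0.4581 = 66500 W

66500 W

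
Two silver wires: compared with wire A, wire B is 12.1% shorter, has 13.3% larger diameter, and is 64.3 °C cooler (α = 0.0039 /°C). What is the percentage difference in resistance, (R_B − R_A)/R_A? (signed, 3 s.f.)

-48.7%

R ∝ ρL/d² with ρ ∝ (1+αΔT), so R_B/R_A = (1 − 12.1/100) × (1 + 13.3/100)⁻² × (1 − 0.0039×64.3)
= 0.879 × 0.779 × 0.7492 = 0.513
(R_B − R_A)/R_A = 0.513 − 1 = -48.7%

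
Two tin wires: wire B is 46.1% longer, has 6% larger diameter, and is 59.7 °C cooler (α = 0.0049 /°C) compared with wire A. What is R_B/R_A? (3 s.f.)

R ∝ ρL/d² with ρ ∝ (1+αΔT), so R_B/R_A = (1 + 46.1/100) × (1 + 6/100)⁻² × (1 − 0.0049×59.7)
= 1.461 × 0.89 × 0.7075 = 0.920

0.920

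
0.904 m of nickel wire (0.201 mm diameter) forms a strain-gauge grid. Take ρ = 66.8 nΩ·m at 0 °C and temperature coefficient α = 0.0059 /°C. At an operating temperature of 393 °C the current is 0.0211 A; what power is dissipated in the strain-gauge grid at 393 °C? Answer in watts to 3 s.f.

0.00281 W

ρ = 66.8 nΩ·m = 6.68×10^-8 Ω·m
A = π(d/2)² = π(1.0050e-04 m)² = 3.173e-08 m²
R₍0₎ = ρL/A = (6.68×10^-8)(0.904)/(3.173e-08) = 1.903 Ω
R₍393₎ = R₍0₎(1 + αΔT) = 1.903 × (1 + 0.0059×393) = 6.316 Ω
P = I²R = (0.0211)² × 6.316 = 0.00281 W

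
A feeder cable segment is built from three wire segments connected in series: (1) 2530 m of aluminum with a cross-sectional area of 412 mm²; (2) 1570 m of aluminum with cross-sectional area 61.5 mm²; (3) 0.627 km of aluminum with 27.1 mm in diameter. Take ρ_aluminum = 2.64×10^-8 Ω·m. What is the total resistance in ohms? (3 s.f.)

0.865 Ω

Seg 1: A = 412 mm² = 4.120e-04 m²
R_1 = (2.64×10^-8)(2530)/(4.120e-04) = 0.1621 Ω
Seg 2: A = 61.5 mm² = 6.150e-05 m²
R_2 = (2.64×10^-8)(1570)/(6.150e-05) = 0.674 Ω
Seg 3: A = π(d/2)² = π(1.3550e-02 m)² = 5.768e-04 m²
R_3 = (2.64×10^-8)(627)/(5.768e-04) = 0.0287 Ω
R_total = R_1 + R_2 + R_3 = 0.865 Ω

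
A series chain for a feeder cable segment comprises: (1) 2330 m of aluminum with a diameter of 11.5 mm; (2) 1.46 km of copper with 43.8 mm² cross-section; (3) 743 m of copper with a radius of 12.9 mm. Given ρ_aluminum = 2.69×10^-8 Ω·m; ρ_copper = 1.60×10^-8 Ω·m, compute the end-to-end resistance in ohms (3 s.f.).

1.16 Ω

Seg 1: A = π(d/2)² = π(5.7500e-03 m)² = 1.039e-04 m²
R_1 = (2.69×10^-8)(2330)/(1.039e-04) = 0.6034 Ω
Seg 2: A = 43.8 mm² = 4.380e-05 m²
R_2 = (1.60×10^-8)(1460)/(4.380e-05) = 0.5333 Ω
Seg 3: A = πr² = π(1.2900e-02 m)² = 5.228e-04 m²
R_3 = (1.60×10^-8)(743)/(5.228e-04) = 0.02274 Ω
R_total = R_1 + R_2 + R_3 = 1.16 Ω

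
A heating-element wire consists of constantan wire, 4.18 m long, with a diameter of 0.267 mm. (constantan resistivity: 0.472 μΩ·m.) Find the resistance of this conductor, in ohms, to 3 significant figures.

35.2 Ω

ρ = 0.472 μΩ·m = 4.72×10^-7 Ω·m
A = π(d/2)² = π(1.3350e-04 m)² = 5.599e-08 m²
R = ρL/A = (4.72×10^-7)(4.18 m)/(5.599e-08 m²) = 35.2 Ω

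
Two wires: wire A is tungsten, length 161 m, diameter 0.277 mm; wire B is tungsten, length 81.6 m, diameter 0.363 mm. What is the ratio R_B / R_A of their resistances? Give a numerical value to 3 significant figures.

R ∝ ρL/d², so R_B/R_A = (L_B/L_A) × (d_A/d_B)²
= (81.6/161) × (0.277/0.363)² = 0.295

0.295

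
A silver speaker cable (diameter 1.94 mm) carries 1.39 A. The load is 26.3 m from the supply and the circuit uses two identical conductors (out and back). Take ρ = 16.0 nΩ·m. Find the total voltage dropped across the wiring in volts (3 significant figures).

0.396 V

ρ = 16.0 nΩ·m = 1.60×10^-8 Ω·m
A = π(d/2)² = π(9.7000e-04 m)² = 2.956e-06 m²
Total conductor length (both ways) L = 2 × 26.3 = 52.6 m
R = ρL/A = (1.60×10^-8)(52.6)/(2.956e-06) = 0.2847 Ω
V = IR = 1.39 × 0.2847 = 0.396 V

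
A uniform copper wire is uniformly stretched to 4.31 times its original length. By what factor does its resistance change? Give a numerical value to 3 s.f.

Volume constant ⇒ A' = A/k with k = 4.31. R' = ρ(kL)/(A/k) = k²R.
Factor = 18.6

18.6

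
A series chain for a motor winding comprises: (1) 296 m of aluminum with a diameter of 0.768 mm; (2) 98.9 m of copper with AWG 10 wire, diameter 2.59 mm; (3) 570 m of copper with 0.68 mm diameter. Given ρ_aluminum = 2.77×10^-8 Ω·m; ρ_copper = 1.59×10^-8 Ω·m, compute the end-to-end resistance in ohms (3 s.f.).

Seg 1: A = π(d/2)² = π(3.8400e-04 m)² = 4.632e-07 m²
R_1 = (2.77×10^-8)(296)/(4.632e-07) = 17.7 Ω
Seg 2: A = π(2.59/2 mm)² = π(1.2950e-03 m)² = 5.269e-06 m²
R_2 = (1.59×10^-8)(98.9)/(5.269e-06) = 0.2985 Ω
Seg 3: A = π(d/2)² = π(3.4000e-04 m)² = 3.632e-07 m²
R_3 = (1.59×10^-8)(570)/(3.632e-07) = 24.96 Ω
R_total = R_1 + R_2 + R_3 = 43.0 Ω

43.0 Ω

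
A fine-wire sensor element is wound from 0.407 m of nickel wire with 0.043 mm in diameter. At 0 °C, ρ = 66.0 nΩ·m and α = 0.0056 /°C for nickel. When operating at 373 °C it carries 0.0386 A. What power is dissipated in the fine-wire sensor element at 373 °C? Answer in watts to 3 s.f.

0.0851 W

ρ = 66.0 nΩ·m = 6.60×10^-8 Ω·m
A = π(d/2)² = π(2.1500e-05 m)² = 1.452e-09 m²
R₍0₎ = ρL/A = (6.60×10^-8)(0.407)/(1.452e-09) = 18.5 Ω
R₍373₎ = R₍0₎(1 + αΔT) = 18.5 × (1 + 0.0056×373) = 57.13 Ω
P = I²R = (0.0386)² × 57.13 = 0.0851 W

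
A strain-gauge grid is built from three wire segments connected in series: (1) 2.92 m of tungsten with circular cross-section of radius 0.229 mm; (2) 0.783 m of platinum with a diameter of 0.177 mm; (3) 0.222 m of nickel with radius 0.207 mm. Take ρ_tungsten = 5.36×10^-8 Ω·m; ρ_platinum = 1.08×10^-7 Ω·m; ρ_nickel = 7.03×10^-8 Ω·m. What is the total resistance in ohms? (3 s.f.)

4.50 Ω

Seg 1: A = πr² = π(2.2900e-04 m)² = 1.647e-07 m²
R_1 = (5.36×10^-8)(2.92)/(1.647e-07) = 0.95 Ω
Seg 2: A = π(d/2)² = π(8.8500e-05 m)² = 2.461e-08 m²
R_2 = (1.08×10^-7)(0.783)/(2.461e-08) = 3.437 Ω
Seg 3: A = πr² = π(2.0700e-04 m)² = 1.346e-07 m²
R_3 = (7.03×10^-8)(0.222)/(1.346e-07) = 0.1159 Ω
R_total = R_1 + R_2 + R_3 = 4.50 Ω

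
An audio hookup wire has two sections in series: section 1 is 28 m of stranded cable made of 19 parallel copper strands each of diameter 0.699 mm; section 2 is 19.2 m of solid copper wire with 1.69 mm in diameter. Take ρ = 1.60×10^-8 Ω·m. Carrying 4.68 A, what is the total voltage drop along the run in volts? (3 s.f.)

0.928 V

Section 1: A_strand = π(3.4950e-04)² = 3.837e-07 m²; R₁ = ρL/(N·A_s) = (1.60×10^-8)(28)/(19×3.837e-07) = 0.06144 Ω
Section 2: A = π(d/2)² = π(8.4500e-04 m)² = 2.243e-06 m²
R₂ = (1.60×10^-8)(19.2)/(2.243e-06) = 0.1369 Ω
R = R₁ + R₂ = 0.1984 Ω
V = IR = 4.68 × 0.1984 = 0.928 V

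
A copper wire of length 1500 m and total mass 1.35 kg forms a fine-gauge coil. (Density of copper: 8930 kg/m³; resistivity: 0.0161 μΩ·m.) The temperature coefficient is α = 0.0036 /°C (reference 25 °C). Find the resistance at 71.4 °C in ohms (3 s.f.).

ρ = 0.0161 μΩ·m = 1.61×10^-8 Ω·m
A = m/(density·L) = 1.35/(8930×1500) = 1.0078e-07 m²
R = ρL/A = (1.61×10^-8)(1500)/(1.0078e-07) = 239.6 Ω
R(71.4 °C) = 239.6 × (1 + 0.0036×46.4) = 280 Ω

280 Ω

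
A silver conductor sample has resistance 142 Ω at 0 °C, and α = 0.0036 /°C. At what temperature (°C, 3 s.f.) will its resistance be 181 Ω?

R = R₀(1 + α(T − T₀)) ⇒ T = T₀ + (R/R₀ − 1)/α
T = 0 + (181/142 − 1)/0.0036 = 0 + (0.2746)/0.0036 = 76.3 °C

76.3 °C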